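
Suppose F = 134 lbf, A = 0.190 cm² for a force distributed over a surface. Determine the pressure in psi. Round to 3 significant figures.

4550 psi

Directly: P = F/A.
F = 134 lbf = 596.1 N; A = 0.190 cm² = 1.900×10^-5 m².
P = 3.137×10^7 Pa
3.137×10^7 Pa × (1 psi / 6895 Pa) = 4550 psi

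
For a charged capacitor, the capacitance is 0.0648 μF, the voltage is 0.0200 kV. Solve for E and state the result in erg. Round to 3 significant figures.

130 erg

Directly: E = ½CV².
C = 0.0648 μF = 6.480×10^-8 F; V = 0.0200 kV = 20.00 V.
E = 1.296×10^-5 J
1.296×10^-5 J × (1 erg / 1.000×10^-7 J) = 129.6 erg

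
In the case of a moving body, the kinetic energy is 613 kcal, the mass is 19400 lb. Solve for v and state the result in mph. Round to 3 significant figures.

54.0 mph

Rearranging KE = ½mv² for v: v = √(2·KE/m).
KE = 613 kcal = 2.565×10^6 J; m = 19400 lb = 8800 kg.
v = 24.14 m/s
24.14 m/s × (1 mph / 0.4470 m/s) = 54.01 mph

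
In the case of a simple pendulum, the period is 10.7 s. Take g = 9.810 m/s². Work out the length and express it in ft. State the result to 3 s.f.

Rearranging: L = g·(T/2π)².
T = 10.7 s; g = 9.810 m/s².
L = 28.45 m
28.45 m × (1 ft / 0.3048 m) = 93.34 ft

93.3 ft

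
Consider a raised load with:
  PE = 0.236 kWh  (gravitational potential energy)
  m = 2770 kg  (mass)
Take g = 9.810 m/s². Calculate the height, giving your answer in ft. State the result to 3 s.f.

Rearranging PE = m·g·h for h: h = PE/(m·g).
PE = 0.236 kWh = 8.496×10^5 J; m = 2770 kg; g = 9.810 m/s².
h = 31.27 m
31.27 m × (1 ft / 0.3048 m) = 102.6 ft

103 ft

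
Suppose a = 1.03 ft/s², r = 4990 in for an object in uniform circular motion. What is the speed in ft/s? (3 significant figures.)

20.7 ft/s

Rearranging a = v²/r for v: v = √(a·r).
a = 1.03 ft/s² = 0.3139 m/s²; r = 4990 in = 126.7 m.
v = 6.308 m/s
6.308 m/s × (1 ft/s / 0.3048 m/s) = 20.70 ft/s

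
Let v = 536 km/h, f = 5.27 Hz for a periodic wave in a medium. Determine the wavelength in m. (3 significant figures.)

28.3 m

Rearranging: λ = v/f.
v = 536 km/h = 148.9 m/s; f = 5.27 Hz.
λ = 28.25 m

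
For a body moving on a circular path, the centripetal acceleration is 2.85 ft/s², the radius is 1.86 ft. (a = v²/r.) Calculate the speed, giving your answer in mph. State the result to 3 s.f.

1.57 mph

Rearranging a = v²/r for v: v = √(a·r).
a = 2.85 ft/s² = 0.8687 m/s²; r = 1.86 ft = 0.5669 m.
v = 0.7018 m/s
0.7018 m/s × (1 mph / 0.4470 m/s) = 1.570 mph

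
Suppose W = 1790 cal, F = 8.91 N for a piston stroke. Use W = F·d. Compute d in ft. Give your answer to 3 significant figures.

2760 ft

Rearranging: d = W/F.
W = 1790 cal = 7489 J; F = 8.91 N.
d = 840.6 m
840.6 m × (1 ft / 0.3048 m) = 2758 ft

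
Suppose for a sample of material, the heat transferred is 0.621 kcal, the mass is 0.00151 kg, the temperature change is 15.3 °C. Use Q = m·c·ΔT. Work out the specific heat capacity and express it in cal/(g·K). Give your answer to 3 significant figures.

Rearranging Q = m·c·ΔT for c: c = Q/(m·ΔT).
Q = 0.621 kcal = 2598 J; m = 0.00151 kg; ΔT = 15.3 °C = 15.30 K.
c = 1.125×10^5 J/(kg·K)
1.125×10^5 J/(kg·K) × (1 cal/(g·K) / 4184 J/(kg·K)) = 26.88 cal/(g·K)

26.9 cal/(g·K)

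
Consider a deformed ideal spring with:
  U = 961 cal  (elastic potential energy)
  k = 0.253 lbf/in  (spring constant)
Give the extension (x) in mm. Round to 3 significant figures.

13500 mm

Rearranging: x = √(2U/k).
U = 961 cal = 4021 J; k = 0.253 lbf/in = 44.31 N/m.
x = 13.47 m
13.47 m × (1 mm / 0.001000 m) = 13472 mm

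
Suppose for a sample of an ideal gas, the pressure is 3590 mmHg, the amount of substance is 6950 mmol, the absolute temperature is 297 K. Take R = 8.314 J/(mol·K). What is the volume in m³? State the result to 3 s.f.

From the ideal-gas law: V = nRT/P.
P = 3590 mmHg = 4.786×10^5 Pa; n = 6950 mmol = 6.950 mol; T = 297 K; R = 8.314 J/(mol·K).
V = 0.03586 m³

0.0359 m³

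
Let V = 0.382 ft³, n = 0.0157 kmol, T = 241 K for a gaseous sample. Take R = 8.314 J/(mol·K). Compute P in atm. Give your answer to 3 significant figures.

From the ideal-gas law: P = nRT/V.
V = 0.382 ft³ = 0.01082 m³; n = 0.0157 kmol = 15.70 mol; T = 241 K; R = 8.314 J/(mol·K).
P = 2.908×10^6 Pa
2.908×10^6 Pa × (1 atm / 1.013×10^5 Pa) = 28.70 atm

28.7 atm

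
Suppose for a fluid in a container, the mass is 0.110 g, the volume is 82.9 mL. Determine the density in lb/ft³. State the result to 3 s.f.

0.0828 lb/ft³

ρ is given directly by: ρ = m/V.
m = 0.110 g = 1.100×10^-4 kg; V = 82.9 mL = 8.290×10^-5 m³.
ρ = 1.327 kg/m³
1.327 kg/m³ × (1 lb/ft³ / 16.02 kg/m³) = 0.08284 lb/ft³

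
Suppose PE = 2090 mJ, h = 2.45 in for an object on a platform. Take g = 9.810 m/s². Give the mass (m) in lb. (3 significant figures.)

7.55 lb

Rearranging PE = m·g·h for m: m = PE/(g·h).
PE = 2090 mJ = 2.090 J; h = 2.45 in = 0.06223 m; g = 9.810 m/s².
m = 3.424 kg
3.424 kg × (1 lb / 0.4536 kg) = 7.548 lb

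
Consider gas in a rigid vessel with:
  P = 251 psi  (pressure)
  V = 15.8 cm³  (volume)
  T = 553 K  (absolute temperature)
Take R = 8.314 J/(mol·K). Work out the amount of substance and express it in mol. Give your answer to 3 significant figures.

Rearranging PV = nRT for n: n = PV/(RT).
P = 251 psi = 1.731×10^6 Pa; V = 15.8 cm³ = 1.580×10^-5 m³; T = 553 K; R = 8.314 J/(mol·K).
n = 0.005947 mol

0.00595 mol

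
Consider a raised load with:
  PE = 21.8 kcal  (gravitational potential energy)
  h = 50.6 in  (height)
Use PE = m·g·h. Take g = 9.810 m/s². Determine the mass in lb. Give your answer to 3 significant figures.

15900 lb

Rearranging PE = m·g·h for m: m = PE/(g·h).
PE = 21.8 kcal = 91211 J; h = 50.6 in = 1.285 m; g = 9.810 m/s².
m = 7234 kg
7234 kg × (1 lb / 0.4536 kg) = 15949 lb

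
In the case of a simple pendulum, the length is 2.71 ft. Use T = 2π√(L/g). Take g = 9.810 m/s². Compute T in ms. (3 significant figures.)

1820 ms

T is given directly by: T = 2π√(L/g).
L = 2.71 ft = 0.8260 m; g = 9.810 m/s².
T = 1.823 s
1.823 s × (1 ms / 0.001000 s) = 1823 ms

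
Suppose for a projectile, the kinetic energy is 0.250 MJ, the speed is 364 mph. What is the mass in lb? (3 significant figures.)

41.6 lb

Rearranging KE = ½mv² for m: m = 2·KE/v².
KE = 0.250 MJ = 2.500×10^5 J; v = 364 mph = 162.7 m/s.
m = 18.88 kg
18.88 kg × (1 lb / 0.4536 kg) = 41.63 lb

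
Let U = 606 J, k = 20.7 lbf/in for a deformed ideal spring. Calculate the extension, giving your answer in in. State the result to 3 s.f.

Rearranging U = ½k·x² for x: x = √(2U/k).
U = 606 J; k = 20.7 lbf/in = 3625 N/m.
x = 0.5782 m
0.5782 m × (1 in / 0.02540 m) = 22.76 in

22.8 in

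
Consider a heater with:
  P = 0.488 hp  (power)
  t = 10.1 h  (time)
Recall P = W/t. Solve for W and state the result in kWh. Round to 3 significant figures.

3.68 kWh

Rearranging: W = P·t.
P = 0.488 hp = 363.9 W; t = 10.1 h = 36360 s.
W = 1.323×10^7 J
1.323×10^7 J × (1 kWh / 3.600×10^6 J) = 3.675 kWh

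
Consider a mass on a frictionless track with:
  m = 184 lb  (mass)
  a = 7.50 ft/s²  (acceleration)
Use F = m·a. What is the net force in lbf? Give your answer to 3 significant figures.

42.9 lbf

Directly: F = m·a.
m = 184 lb = 83.46 kg; a = 7.50 ft/s² = 2.286 m/s².
F = 190.8 N
190.8 N × (1 lbf / 4.448 N) = 42.89 lbf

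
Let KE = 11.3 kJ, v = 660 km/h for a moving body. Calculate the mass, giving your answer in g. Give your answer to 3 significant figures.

Rearranging KE = ½mv² for m: m = 2·KE/v².
KE = 11.3 kJ = 11300 J; v = 660 km/h = 183.3 m/s.
m = 0.6724 kg
0.6724 kg × (1 g / 0.001000 kg) = 672.4 g

672 g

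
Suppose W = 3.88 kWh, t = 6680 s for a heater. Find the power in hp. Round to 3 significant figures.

2.80 hp

P is given directly by: P = W/t.
W = 3.88 kWh = 1.397×10^7 J; t = 6680 s.
P = 2091 W
2091 W × (1 hp / 745.7 W) = 2.804 hp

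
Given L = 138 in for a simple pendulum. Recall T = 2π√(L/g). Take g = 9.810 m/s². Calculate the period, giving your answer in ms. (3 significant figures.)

3760 ms

Directly: T = 2π√(L/g).
L = 138 in = 3.505 m; g = 9.810 m/s².
T = 3.756 s
3.756 s × (1 ms / 0.001000 s) = 3756 ms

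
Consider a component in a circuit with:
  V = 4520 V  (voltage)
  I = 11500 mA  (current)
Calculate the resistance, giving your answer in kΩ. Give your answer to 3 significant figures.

From Ohm's law: R = V/I.
V = 4520 V; I = 11500 mA = 11.50 A.
R = 393.0 Ω
393.0 Ω × (1 kΩ / 1000 Ω) = 0.3930 kΩ

0.393 kΩ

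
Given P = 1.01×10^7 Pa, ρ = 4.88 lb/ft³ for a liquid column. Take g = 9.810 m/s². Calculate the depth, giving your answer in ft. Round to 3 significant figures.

Rearranging P = ρ·g·h for h: h = P/(ρ·g).
P = 1.01×10^7 Pa; ρ = 4.88 lb/ft³ = 78.17 kg/m³; g = 9.810 m/s².
h = 13171 m
13171 m × (1 ft / 0.3048 m) = 43211 ft

43200 ft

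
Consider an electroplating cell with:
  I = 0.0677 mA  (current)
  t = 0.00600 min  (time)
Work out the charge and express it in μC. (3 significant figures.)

24.4 μC

Directly: q = It.
I = 0.0677 mA = 6.770×10^-5 A; t = 0.00600 min = 0.3600 s.
q = 2.437×10^-5 C
2.437×10^-5 C × (1 μC / 1.000×10^-6 C) = 24.37 μC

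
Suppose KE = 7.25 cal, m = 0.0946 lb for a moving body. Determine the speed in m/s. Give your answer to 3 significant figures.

Rearranging KE = ½mv² for v: v = √(2·KE/m).
KE = 7.25 cal = 30.33 J; m = 0.0946 lb = 0.04291 kg.
v = 37.60 m/s

37.6 m/s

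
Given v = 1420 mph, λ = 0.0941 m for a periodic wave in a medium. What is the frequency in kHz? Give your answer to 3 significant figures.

Rearranging v = f·λ for f: f = v/λ.
v = 1420 mph = 634.8 m/s; λ = 0.0941 m.
f = 6746 Hz
6746 Hz × (1 kHz / 1000 Hz) = 6.746 kHz

6.75 kHz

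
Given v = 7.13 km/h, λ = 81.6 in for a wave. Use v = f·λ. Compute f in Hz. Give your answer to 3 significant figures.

Solving v = f·λ for f: f = v/λ.
v = 7.13 km/h = 1.981 m/s; λ = 81.6 in = 2.073 m.
f = 0.9556 Hz

0.956 Hz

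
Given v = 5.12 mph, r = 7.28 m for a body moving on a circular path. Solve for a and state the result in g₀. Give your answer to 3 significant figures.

0.0734 g₀

Directly: a = v²/r.
v = 5.12 mph = 2.289 m/s; r = 7.28 m.
a = 0.7196 m/s²
0.7196 m/s² × (1 g₀ / 9.807 m/s²) = 0.07338 g₀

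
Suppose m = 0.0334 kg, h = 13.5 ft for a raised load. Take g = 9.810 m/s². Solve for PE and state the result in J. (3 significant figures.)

1.35 J

PE is given directly by: PE = mgh.
m = 0.0334 kg; h = 13.5 ft = 4.115 m; g = 9.810 m/s².
PE = 1.348 J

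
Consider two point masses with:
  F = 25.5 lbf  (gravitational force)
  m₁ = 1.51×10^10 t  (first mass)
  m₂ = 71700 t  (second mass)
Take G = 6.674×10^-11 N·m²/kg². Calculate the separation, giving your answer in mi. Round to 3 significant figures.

15.7 mi

From Newton's law of gravitation: r = √(G·m₁m₂/F).
F = 25.5 lbf = 113.4 N; m₁ = 1.51×10^10 t = 1.510×10^13 kg; m₂ = 71700 t = 7.170×10^7 kg; G = 6.674×10^-11 N·m²/kg².
r = 25239 m
25239 m × (1 mi / 1609 m) = 15.68 mi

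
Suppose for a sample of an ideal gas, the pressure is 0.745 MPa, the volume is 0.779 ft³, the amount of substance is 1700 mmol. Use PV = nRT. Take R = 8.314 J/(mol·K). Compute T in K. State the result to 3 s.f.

1160 K

From the ideal-gas law: T = PV/(nR).
P = 0.745 MPa = 7.450×10^5 Pa; V = 0.779 ft³ = 0.02206 m³; n = 1700 mmol = 1.700 mol; R = 8.314 J/(mol·K).
T = 1163 K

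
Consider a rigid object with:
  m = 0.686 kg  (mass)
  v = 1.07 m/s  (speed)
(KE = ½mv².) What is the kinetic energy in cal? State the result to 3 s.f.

0.0939 cal

KE is given directly by: KE = ½mv².
m = 0.686 kg; v = 1.07 m/s.
KE = 0.3927 J
0.3927 J × (1 cal / 4.184 J) = 0.09386 cal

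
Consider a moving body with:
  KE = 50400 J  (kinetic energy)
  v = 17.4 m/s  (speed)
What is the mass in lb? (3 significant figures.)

Rearranging KE = ½mv² for m: m = 2·KE/v².
KE = 50400 J; v = 17.4 m/s.
m = 332.9 kg
332.9 kg × (1 lb / 0.4536 kg) = 734.0 lb

734 lb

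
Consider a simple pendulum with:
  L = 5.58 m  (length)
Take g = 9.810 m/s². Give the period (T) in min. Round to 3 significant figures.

Directly: T = 2π√(L/g).
L = 5.58 m; g = 9.810 m/s².
T = 4.739 s
4.739 s × (1 min / 60.00 s) = 0.07898 min

0.0790 min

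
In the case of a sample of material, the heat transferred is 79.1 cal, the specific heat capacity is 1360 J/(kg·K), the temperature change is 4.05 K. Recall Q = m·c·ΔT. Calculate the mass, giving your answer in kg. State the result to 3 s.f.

Solving Q = m·c·ΔT for m: m = Q/(c·ΔT).
Q = 79.1 cal = 331.0 J; c = 1360 J/(kg·K); ΔT = 4.05 K.
m = 0.06009 kg

0.0601 kg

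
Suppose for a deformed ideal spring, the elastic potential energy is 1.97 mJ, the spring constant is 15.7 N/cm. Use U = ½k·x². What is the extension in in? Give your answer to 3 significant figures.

0.0624 in

Rearranging U = ½k·x² for x: x = √(2U/k).
U = 1.97 mJ = 0.001970 J; k = 15.7 N/cm = 1570 N/m.
x = 0.001584 m
0.001584 m × (1 in / 0.02540 m) = 0.06237 in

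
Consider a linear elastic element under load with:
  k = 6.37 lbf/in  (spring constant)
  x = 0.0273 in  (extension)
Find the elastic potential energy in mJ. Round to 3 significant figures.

Directly: U = ½kx².
k = 6.37 lbf/in = 1116 N/m; x = 0.0273 in = 6.934×10^-4 m.
U = 2.682×10^-4 J  (the unit combination reduces to kg·m²/s² = J)
2.682×10^-4 J × (1 mJ / 0.001000 J) = 0.2682 mJ

0.268 mJ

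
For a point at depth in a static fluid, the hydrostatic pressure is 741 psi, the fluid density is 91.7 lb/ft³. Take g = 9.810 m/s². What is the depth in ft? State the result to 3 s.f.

Rearranging P = ρ·g·h for h: h = P/(ρ·g).
P = 741 psi = 5.109×10^6 Pa; ρ = 91.7 lb/ft³ = 1469 kg/m³; g = 9.810 m/s².
h = 354.6 m
354.6 m × (1 ft / 0.3048 m) = 1163 ft

1160 ft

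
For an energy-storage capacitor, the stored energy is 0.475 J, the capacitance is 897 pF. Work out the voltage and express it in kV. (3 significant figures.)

32.5 kV

Rearranging: V = √(2E/C).
E = 0.475 J; C = 897 pF = 8.970×10^-10 F.
V = 32544 V
32544 V × (1 kV / 1000 V) = 32.54 kV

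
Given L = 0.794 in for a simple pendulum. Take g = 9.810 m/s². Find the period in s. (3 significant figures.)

0.285 s

Directly: T = 2π√(L/g).
L = 0.794 in = 0.02017 m; g = 9.810 m/s².
T = 0.2849 s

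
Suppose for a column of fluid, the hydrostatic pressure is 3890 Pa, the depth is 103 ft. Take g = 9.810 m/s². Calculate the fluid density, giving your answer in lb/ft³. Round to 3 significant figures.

0.789 lb/ft³

Rearranging P = ρ·g·h for ρ: ρ = P/(g·h).
P = 3890 Pa; h = 103 ft = 31.39 m; g = 9.810 m/s².
ρ = 12.63 kg/m³
12.63 kg/m³ × (1 lb/ft³ / 16.02 kg/m³) = 0.7885 lb/ft³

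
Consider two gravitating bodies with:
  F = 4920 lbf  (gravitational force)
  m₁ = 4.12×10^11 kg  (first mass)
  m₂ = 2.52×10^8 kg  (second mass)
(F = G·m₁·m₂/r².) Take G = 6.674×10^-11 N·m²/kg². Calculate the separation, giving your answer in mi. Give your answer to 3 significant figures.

0.350 mi

Solving F = G·m₁·m₂/r² for r: r = √(G·m₁m₂/F).
F = 4920 lbf = 21885 N; m₁ = 4.12×10^11 kg; m₂ = 2.52×10^8 kg; G = 6.674×10^-11 N·m²/kg².
r = 562.7 m
562.7 m × (1 mi / 1609 m) = 0.3496 mi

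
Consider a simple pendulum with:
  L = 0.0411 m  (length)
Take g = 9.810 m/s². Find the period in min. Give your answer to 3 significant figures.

0.00678 min

T is given directly by: T = 2π√(L/g).
L = 0.0411 m; g = 9.810 m/s².
T = 0.4067 s
0.4067 s × (1 min / 60.00 s) = 0.006778 min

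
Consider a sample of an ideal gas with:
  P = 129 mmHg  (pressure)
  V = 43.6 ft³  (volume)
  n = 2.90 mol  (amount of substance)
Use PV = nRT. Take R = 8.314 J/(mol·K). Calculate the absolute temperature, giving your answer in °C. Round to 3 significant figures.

From the ideal-gas law: T = PV/(nR).
P = 129 mmHg = 17199 Pa; V = 43.6 ft³ = 1.235 m³; n = 2.90 mol; R = 8.314 J/(mol·K).
T = 880.7 K
880.7 K − 273.15 = 607.5 °C

608 °C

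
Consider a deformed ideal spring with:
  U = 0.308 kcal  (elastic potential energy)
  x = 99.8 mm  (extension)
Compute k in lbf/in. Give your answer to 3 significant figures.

Rearranging: k = 2U/x².
U = 0.308 kcal = 1289 J; x = 99.8 mm = 0.09980 m.
k = 2.588×10^5 N/m
2.588×10^5 N/m × (1 lbf/in / 175.1 N/m) = 1478 lbf/in

1480 lbf/in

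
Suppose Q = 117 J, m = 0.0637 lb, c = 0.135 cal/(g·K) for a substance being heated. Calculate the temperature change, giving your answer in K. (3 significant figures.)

7.17 K

Rearranging Q = m·c·ΔT for ΔT: ΔT = Q/(m·c).
Q = 117 J; m = 0.0637 lb = 0.02889 kg; c = 0.135 cal/(g·K) = 564.8 J/(kg·K).
ΔT = 7.169 K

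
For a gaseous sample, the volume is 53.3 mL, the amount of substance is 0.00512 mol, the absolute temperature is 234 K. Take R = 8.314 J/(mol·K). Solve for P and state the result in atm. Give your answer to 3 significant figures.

1.84 atm

From the ideal-gas law: P = nRT/V.
V = 53.3 mL = 5.330×10^-5 m³; n = 0.00512 mol; T = 234 K; R = 8.314 J/(mol·K).
P = 1.869×10^5 Pa
1.869×10^5 Pa × (1 atm / 1.013×10^5 Pa) = 1.844 atm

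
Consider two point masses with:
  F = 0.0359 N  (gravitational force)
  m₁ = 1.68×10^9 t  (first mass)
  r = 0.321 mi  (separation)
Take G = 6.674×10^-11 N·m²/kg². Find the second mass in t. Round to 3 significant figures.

From Newton's law of gravitation: m₂ = F·r²/(G·m₁).
F = 0.0359 N; m₁ = 1.68×10^9 t = 1.680×10^12 kg; r = 0.321 mi = 516.6 m; G = 6.674×10^-11 N·m²/kg².
m₂ = 85.45 kg
85.45 kg × (1 t / 1000 kg) = 0.08545 t

0.0854 t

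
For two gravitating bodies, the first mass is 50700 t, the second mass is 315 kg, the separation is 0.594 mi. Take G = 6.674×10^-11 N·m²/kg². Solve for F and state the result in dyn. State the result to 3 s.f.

From Newton's law of gravitation: F = Gm₁m₂/r².
m₁ = 50700 t = 5.070×10^7 kg; m₂ = 315 kg; r = 0.594 mi = 956.0 m; G = 6.674×10^-11 N·m²/kg².
F = 1.166×10^-6 N
1.166×10^-6 N × (1 dyn / 1.000×10^-5 N) = 0.1166 dyn

0.117 dyn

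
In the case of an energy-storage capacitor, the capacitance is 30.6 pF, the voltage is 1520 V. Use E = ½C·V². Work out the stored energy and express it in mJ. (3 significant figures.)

0.0353 mJ

E is given directly by: E = ½CV².
C = 30.6 pF = 3.060×10^-11 F; V = 1520 V.
E = 3.535×10^-5 J
3.535×10^-5 J × (1 mJ / 0.001000 J) = 0.03535 mJ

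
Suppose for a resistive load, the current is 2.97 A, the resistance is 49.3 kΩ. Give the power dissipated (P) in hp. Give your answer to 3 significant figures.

Directly: P = I²R.
I = 2.97 A; R = 49.3 kΩ = 49300 Ω.
P = 4.349×10^5 W  (the unit combination reduces to kg·m²/s³ = W)
4.349×10^5 W × (1 hp / 745.7 W) = 583.2 hp

583 hp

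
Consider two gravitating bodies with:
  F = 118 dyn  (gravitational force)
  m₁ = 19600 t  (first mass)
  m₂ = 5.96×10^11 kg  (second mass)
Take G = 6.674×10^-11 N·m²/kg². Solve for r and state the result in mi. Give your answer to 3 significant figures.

From Newton's law of gravitation: r = √(G·m₁m₂/F).
F = 118 dyn = 0.001180 N; m₁ = 19600 t = 1.960×10^7 kg; m₂ = 5.96×10^11 kg; G = 6.674×10^-11 N·m²/kg².
r = 8.128×10^5 m
8.128×10^5 m × (1 mi / 1609 m) = 505.1 mi

505 mi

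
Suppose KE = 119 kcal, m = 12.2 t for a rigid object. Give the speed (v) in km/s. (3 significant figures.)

0.00903 km/s

Solving KE = ½mv² for v: v = √(2·KE/m).
KE = 119 kcal = 4.979×10^5 J; m = 12.2 t = 12200 kg.
v = 9.035 m/s
9.035 m/s × (1 km/s / 1000 m/s) = 0.009035 km/s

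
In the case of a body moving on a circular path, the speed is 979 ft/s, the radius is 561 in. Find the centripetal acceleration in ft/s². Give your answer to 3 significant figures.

20500 ft/s²

Directly: a = v²/r.
v = 979 ft/s = 298.4 m/s; r = 561 in = 14.25 m.
a = 6249 m/s²
6249 m/s² × (1 ft/s² / 0.3048 m/s²) = 20501 ft/s²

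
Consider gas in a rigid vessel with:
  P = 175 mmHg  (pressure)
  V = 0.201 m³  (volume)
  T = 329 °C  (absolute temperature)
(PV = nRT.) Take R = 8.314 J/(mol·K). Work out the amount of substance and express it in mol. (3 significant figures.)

0.937 mol

Solving PV = nRT for n: n = PV/(RT).
P = 175 mmHg = 23331 Pa; V = 0.201 m³; T = 329 °C = 602.1 K; R = 8.314 J/(mol·K).
n = 0.9367 mol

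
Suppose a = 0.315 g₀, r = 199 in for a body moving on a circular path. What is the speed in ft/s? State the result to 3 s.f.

13.0 ft/s

Rearranging: v = √(a·r).
a = 0.315 g₀ = 3.089 m/s²; r = 199 in = 5.055 m.
v = 3.951 m/s
3.951 m/s × (1 ft/s / 0.3048 m/s) = 12.96 ft/s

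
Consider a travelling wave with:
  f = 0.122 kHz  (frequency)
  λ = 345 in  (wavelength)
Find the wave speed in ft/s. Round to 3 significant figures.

Directly: v = fλ.
f = 0.122 kHz = 122.0 Hz; λ = 345 in = 8.763 m.
v = 1069 m/s
1069 m/s × (1 ft/s / 0.3048 m/s) = 3508 ft/s

3510 ft/s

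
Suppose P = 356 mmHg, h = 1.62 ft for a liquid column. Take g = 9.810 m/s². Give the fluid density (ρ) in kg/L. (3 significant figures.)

9.80 kg/L

Rearranging: ρ = P/(g·h).
P = 356 mmHg = 47463 Pa; h = 1.62 ft = 0.4938 m; g = 9.810 m/s².
ρ = 9798 kg/m³
9798 kg/m³ × (1 kg/L / 1000 kg/m³) = 9.798 kg/L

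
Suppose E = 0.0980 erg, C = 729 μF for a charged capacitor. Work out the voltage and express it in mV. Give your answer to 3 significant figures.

Solving E = ½C·V² for V: V = √(2E/C).
E = 0.0980 erg = 9.800×10^-9 J; C = 729 μF = 7.290×10^-4 F.
V = 0.005185 V
0.005185 V × (1 mV / 0.001000 V) = 5.185 mV

5.19 mV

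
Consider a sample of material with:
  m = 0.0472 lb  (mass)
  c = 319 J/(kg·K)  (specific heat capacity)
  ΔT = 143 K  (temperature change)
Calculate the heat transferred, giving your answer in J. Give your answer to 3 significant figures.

Directly: Q = mcΔT.
m = 0.0472 lb = 0.02141 kg; c = 319 J/(kg·K); ΔT = 143 K.
Q = 976.6 J

977 J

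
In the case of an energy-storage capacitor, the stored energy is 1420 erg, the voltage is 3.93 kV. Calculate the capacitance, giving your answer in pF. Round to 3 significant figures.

18.4 pF

Rearranging: C = 2E/V².
E = 1420 erg = 1.420×10^-4 J; V = 3.93 kV = 3930 V.
C = 1.839×10^-11 F
1.839×10^-11 F × (1 pF / 1.000×10^-12 F) = 18.39 pF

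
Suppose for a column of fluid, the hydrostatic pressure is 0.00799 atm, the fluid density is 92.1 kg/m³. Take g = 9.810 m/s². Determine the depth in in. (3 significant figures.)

Solving P = ρ·g·h for h: h = P/(ρ·g).
P = 0.00799 atm = 809.6 Pa; ρ = 92.1 kg/m³; g = 9.810 m/s².
h = 0.8961 m
0.8961 m × (1 in / 0.02540 m) = 35.28 in

35.3 in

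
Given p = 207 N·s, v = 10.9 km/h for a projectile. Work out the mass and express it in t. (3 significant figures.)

0.0684 t

Solving p = m·v for m: m = p/v.
p = 207 N·s = 207.0 kg·m/s; v = 10.9 km/h = 3.028 m/s.
m = 68.37 kg
68.37 kg × (1 t / 1000 kg) = 0.06837 t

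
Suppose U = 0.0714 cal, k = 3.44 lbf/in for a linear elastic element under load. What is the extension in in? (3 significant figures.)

1.24 in

Rearranging U = ½k·x² for x: x = √(2U/k).
U = 0.0714 cal = 0.2987 J; k = 3.44 lbf/in = 602.4 N/m.
x = 0.03149 m
0.03149 m × (1 in / 0.02540 m) = 1.240 in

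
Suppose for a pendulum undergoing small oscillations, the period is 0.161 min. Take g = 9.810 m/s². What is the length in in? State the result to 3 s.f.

913 in

Rearranging: L = g·(T/2π)².
T = 0.161 min = 9.660 s; g = 9.810 m/s².
L = 23.19 m
23.19 m × (1 in / 0.02540 m) = 912.9 in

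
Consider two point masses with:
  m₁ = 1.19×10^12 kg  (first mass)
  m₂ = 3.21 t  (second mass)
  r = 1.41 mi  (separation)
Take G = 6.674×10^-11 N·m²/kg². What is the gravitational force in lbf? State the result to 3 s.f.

0.0111 lbf

From Newton's law of gravitation: F = Gm₁m₂/r².
m₁ = 1.19×10^12 kg; m₂ = 3.21 t = 3210 kg; r = 1.41 mi = 2269 m; G = 6.674×10^-11 N·m²/kg².
F = 0.04951 N  (the unit combination reduces to kg·m/s² = N)
0.04951 N × (1 lbf / 4.448 N) = 0.01113 lbf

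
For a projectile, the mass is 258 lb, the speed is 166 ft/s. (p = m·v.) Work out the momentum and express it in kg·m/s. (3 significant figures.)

p is given directly by: p = mv.
m = 258 lb = 117.0 kg; v = 166 ft/s = 50.60 m/s.
p = 5921 kg·m/s

5920 kg·m/s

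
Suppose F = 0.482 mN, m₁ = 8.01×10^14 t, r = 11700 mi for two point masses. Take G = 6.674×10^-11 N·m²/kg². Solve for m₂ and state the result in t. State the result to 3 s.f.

Rearranging: m₂ = F·r²/(G·m₁).
F = 0.482 mN = 4.820×10^-4 N; m₁ = 8.01×10^14 t = 8.010×10^17 kg; r = 11700 mi = 1.883×10^7 m; G = 6.674×10^-11 N·m²/kg².
m₂ = 3197 kg
3197 kg × (1 t / 1000 kg) = 3.197 t

3.20 t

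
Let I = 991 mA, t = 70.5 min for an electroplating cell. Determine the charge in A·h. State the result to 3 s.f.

1.16 A·h

Directly: q = It.
I = 991 mA = 0.9910 A; t = 70.5 min = 4230 s.
q = 4192 C
4192 C × (1 A·h / 3600 C) = 1.164 A·h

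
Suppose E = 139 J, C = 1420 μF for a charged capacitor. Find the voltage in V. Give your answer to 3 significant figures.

442 V

Rearranging: V = √(2E/C).
E = 139 J; C = 1420 μF = 0.001420 F.
V = 442.5 V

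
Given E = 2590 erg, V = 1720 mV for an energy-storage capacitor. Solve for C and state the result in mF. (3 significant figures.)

Rearranging E = ½C·V² for C: C = 2E/V².
E = 2590 erg = 2.590×10^-4 J; V = 1720 mV = 1.720 V.
C = 1.751×10^-4 F
1.751×10^-4 F × (1 mF / 0.001000 F) = 0.1751 mF

0.175 mF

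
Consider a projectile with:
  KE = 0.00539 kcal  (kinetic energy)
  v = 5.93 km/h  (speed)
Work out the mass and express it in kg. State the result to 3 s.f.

16.6 kg

Rearranging KE = ½mv² for m: m = 2·KE/v².
KE = 0.00539 kcal = 22.55 J; v = 5.93 km/h = 1.647 m/s.
m = 16.62 kg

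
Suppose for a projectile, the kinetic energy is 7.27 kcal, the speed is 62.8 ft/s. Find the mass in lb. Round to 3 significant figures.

366 lb

Solving KE = ½mv² for m: m = 2·KE/v².
KE = 7.27 kcal = 30418 J; v = 62.8 ft/s = 19.14 m/s.
m = 166.0 kg
166.0 kg × (1 lb / 0.4536 kg) = 366.1 lb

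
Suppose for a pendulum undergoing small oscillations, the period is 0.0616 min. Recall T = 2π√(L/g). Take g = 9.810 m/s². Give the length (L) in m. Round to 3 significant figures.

3.39 m

Rearranging: L = g·(T/2π)².
T = 0.0616 min = 3.696 s; g = 9.810 m/s².
L = 3.394 m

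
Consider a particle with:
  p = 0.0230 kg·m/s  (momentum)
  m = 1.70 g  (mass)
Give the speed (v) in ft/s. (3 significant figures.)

Solving p = m·v for v: v = p/m.
p = 0.0230 kg·m/s; m = 1.70 g = 0.001700 kg.
v = 13.53 m/s
13.53 m/s × (1 ft/s / 0.3048 m/s) = 44.39 ft/s

44.4 ft/s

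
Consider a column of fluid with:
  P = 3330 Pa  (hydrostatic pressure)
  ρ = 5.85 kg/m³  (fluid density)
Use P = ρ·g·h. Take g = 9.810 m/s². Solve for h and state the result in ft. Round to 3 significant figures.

Rearranging: h = P/(ρ·g).
P = 3330 Pa; ρ = 5.85 kg/m³; g = 9.810 m/s².
h = 58.03 m
58.03 m × (1 ft / 0.3048 m) = 190.4 ft

190 ft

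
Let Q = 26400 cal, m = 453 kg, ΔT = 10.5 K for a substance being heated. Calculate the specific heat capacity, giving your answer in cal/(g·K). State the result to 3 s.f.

Rearranging Q = m·c·ΔT for c: c = Q/(m·ΔT).
Q = 26400 cal = 1.105×10^5 J; m = 453 kg; ΔT = 10.5 K.
c = 23.22 J/(kg·K)
23.22 J/(kg·K) × (1 cal/(g·K) / 4184 J/(kg·K)) = 0.005550 cal/(g·K)

0.00555 cal/(g·K)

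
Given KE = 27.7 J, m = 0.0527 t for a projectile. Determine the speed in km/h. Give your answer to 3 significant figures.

3.69 km/h

Rearranging: v = √(2·KE/m).
KE = 27.7 J; m = 0.0527 t = 52.70 kg.
v = 1.025 m/s
1.025 m/s × (1 km/h / 0.2778 m/s) = 3.691 km/h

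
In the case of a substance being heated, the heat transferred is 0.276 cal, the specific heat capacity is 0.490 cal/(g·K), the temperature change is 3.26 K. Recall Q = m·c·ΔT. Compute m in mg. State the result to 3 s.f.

Solving Q = m·c·ΔT for m: m = Q/(c·ΔT).
Q = 0.276 cal = 1.155 J; c = 0.490 cal/(g·K) = 2050 J/(kg·K); ΔT = 3.26 K.
m = 1.728×10^-4 kg
1.728×10^-4 kg × (1 mg / 1.000×10^-6 kg) = 172.8 mg

173 mg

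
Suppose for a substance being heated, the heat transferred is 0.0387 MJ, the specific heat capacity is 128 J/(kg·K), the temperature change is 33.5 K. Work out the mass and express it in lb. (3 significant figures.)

Rearranging Q = m·c·ΔT for m: m = Q/(c·ΔT).
Q = 0.0387 MJ = 38700 J; c = 128 J/(kg·K); ΔT = 33.5 K.
m = 9.025 kg
9.025 kg × (1 lb / 0.4536 kg) = 19.90 lb

19.9 lb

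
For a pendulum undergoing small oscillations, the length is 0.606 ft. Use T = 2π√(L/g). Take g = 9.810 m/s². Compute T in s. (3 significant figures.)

0.862 s

Directly: T = 2π√(L/g).
L = 0.606 ft = 0.1847 m; g = 9.810 m/s².
T = 0.8622 s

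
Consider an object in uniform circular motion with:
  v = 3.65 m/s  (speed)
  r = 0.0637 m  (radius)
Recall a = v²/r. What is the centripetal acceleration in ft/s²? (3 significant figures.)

a is given directly by: a = v²/r.
v = 3.65 m/s; r = 0.0637 m.
a = 209.1 m/s²
209.1 m/s² × (1 ft/s² / 0.3048 m/s²) = 686.2 ft/s²

686 ft/s²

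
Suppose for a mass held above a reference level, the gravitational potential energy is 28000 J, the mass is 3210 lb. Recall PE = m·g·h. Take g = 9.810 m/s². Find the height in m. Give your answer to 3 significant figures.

1.96 m

Rearranging: h = PE/(m·g).
PE = 28000 J; m = 3210 lb = 1456 kg; g = 9.810 m/s².
h = 1.960 m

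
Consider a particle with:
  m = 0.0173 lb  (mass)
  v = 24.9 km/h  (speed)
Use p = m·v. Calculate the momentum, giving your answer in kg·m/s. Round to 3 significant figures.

0.0543 kg·m/s

Directly: p = mv.
m = 0.0173 lb = 0.007847 kg; v = 24.9 km/h = 6.917 m/s.
p = 0.05428 kg·m/s  (the unit combination reduces to kg·m/s = kg·m/s)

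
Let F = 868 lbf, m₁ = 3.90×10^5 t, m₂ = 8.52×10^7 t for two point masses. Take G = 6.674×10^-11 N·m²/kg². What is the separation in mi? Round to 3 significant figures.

0.471 mi

Solving F = G·m₁·m₂/r² for r: r = √(G·m₁m₂/F).
F = 868 lbf = 3861 N; m₁ = 3.90×10^5 t = 3.900×10^8 kg; m₂ = 8.52×10^7 t = 8.520×10^10 kg; G = 6.674×10^-11 N·m²/kg².
r = 757.9 m
757.9 m × (1 mi / 1609 m) = 0.4709 mi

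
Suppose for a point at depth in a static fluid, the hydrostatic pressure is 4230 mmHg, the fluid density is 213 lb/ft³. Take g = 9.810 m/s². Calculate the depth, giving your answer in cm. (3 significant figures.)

Solving P = ρ·g·h for h: h = P/(ρ·g).
P = 4230 mmHg = 5.640×10^5 Pa; ρ = 213 lb/ft³ = 3412 kg/m³; g = 9.810 m/s².
h = 16.85 m
16.85 m × (1 cm / 0.01000 m) = 1685 cm

1680 cm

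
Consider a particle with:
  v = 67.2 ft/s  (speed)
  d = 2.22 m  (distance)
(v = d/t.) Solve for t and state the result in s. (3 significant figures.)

0.108 s

Solving v = d/t for t: t = d/v.
v = 67.2 ft/s = 20.48 m/s; d = 2.22 m.
t = 0.1084 s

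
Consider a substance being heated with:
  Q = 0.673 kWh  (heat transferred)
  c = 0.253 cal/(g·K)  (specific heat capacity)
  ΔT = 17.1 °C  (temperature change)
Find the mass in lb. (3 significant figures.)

Rearranging: m = Q/(c·ΔT).
Q = 0.673 kWh = 2.423×10^6 J; c = 0.253 cal/(g·K) = 1059 J/(kg·K); ΔT = 17.1 °C = 17.10 K.
m = 133.8 kg
133.8 kg × (1 lb / 0.4536 kg) = 295.1 lb

295 lb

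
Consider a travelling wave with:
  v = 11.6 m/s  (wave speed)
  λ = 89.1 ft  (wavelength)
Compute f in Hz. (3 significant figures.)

Solving v = f·λ for f: f = v/λ.
v = 11.6 m/s; λ = 89.1 ft = 27.16 m.
f = 0.4271 Hz

0.427 Hz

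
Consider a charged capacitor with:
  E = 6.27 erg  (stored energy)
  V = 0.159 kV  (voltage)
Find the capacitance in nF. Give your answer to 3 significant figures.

0.0496 nF

Solving E = ½C·V² for C: C = 2E/V².
E = 6.27 erg = 6.270×10^-7 J; V = 0.159 kV = 159.0 V.
C = 4.960×10^-11 F
4.960×10^-11 F × (1 nF / 1.000×10^-9 F) = 0.04960 nF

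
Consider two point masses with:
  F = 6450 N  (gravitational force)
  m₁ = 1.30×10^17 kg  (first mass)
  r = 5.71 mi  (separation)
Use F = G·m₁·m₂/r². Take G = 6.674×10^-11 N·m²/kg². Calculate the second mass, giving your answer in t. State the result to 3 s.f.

From Newton's law of gravitation: m₂ = F·r²/(G·m₁).
F = 6450 N; m₁ = 1.30×10^17 kg; r = 5.71 mi = 9189 m; G = 6.674×10^-11 N·m²/kg².
m₂ = 62777 kg
62777 kg × (1 t / 1000 kg) = 62.78 t

62.8 t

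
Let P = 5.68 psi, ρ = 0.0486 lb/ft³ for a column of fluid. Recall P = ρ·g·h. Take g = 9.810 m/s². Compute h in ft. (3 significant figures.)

16800 ft

Rearranging P = ρ·g·h for h: h = P/(ρ·g).
P = 5.68 psi = 39162 Pa; ρ = 0.0486 lb/ft³ = 0.7785 kg/m³; g = 9.810 m/s².
h = 5128 m
5128 m × (1 ft / 0.3048 m) = 16824 ft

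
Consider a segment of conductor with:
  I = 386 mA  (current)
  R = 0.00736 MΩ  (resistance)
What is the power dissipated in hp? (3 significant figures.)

Directly: P = I²R.
I = 386 mA = 0.3860 A; R = 0.00736 MΩ = 7360 Ω.
P = 1097 W
1097 W × (1 hp / 745.7 W) = 1.471 hp

1.47 hp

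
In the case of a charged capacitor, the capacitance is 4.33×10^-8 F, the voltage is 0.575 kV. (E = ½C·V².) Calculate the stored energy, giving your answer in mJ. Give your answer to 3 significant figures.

7.16 mJ

Directly: E = ½CV².
C = 4.33×10^-8 F; V = 0.575 kV = 575.0 V.
E = 0.007158 J
0.007158 J × (1 mJ / 0.001000 J) = 7.158 mJ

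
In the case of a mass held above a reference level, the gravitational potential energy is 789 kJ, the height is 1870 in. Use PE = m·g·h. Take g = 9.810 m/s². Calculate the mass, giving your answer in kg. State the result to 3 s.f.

Rearranging: m = PE/(g·h).
PE = 789 kJ = 7.890×10^5 J; h = 1870 in = 47.50 m; g = 9.810 m/s².
m = 1693 kg

1690 kg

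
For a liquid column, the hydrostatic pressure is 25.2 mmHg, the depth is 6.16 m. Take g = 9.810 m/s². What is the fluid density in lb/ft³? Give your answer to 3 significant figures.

3.47 lb/ft³

Rearranging: ρ = P/(g·h).
P = 25.2 mmHg = 3360 Pa; h = 6.16 m; g = 9.810 m/s².
ρ = 55.60 kg/m³
55.60 kg/m³ × (1 lb/ft³ / 16.02 kg/m³) = 3.471 lb/ft³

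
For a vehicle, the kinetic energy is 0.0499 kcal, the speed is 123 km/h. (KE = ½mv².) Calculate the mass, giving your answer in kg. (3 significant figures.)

0.358 kg

Rearranging KE = ½mv² for m: m = 2·KE/v².
KE = 0.0499 kcal = 208.8 J; v = 123 km/h = 34.17 m/s.
m = 0.3577 kg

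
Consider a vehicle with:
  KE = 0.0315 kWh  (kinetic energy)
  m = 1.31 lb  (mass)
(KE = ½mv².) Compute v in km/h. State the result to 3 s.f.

Solving KE = ½mv² for v: v = √(2·KE/m).
KE = 0.0315 kWh = 1.134×10^5 J; m = 1.31 lb = 0.5942 kg.
v = 617.8 m/s
617.8 m/s × (1 km/h / 0.2778 m/s) = 2224 km/h

2220 km/h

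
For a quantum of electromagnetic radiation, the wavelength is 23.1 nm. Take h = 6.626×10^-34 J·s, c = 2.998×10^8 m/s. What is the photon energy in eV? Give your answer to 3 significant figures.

Directly: E = hc/λ.
λ = 23.1 nm = 2.310×10^-8 m; h = 6.626×10^-34 J·s; c = 2.998×10^8 m/s.
E = 8.599×10^-18 J  (the unit combination reduces to kg·m²/s² = J)
8.599×10^-18 J × (1 eV / 1.602×10^-19 J) = 53.67 eV

53.7 eV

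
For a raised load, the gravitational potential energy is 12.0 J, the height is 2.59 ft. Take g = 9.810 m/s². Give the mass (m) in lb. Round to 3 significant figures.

3.42 lb

Rearranging PE = m·g·h for m: m = PE/(g·h).
PE = 12.0 J; h = 2.59 ft = 0.7894 m; g = 9.810 m/s².
m = 1.550 kg
1.550 kg × (1 lb / 0.4536 kg) = 3.416 lb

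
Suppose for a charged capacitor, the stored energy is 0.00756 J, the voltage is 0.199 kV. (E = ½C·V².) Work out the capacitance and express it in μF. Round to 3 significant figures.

Rearranging E = ½C·V² for C: C = 2E/V².
E = 0.00756 J; V = 0.199 kV = 199.0 V.
C = 3.818×10^-7 F
3.818×10^-7 F × (1 μF / 1.000×10^-6 F) = 0.3818 μF

0.382 μF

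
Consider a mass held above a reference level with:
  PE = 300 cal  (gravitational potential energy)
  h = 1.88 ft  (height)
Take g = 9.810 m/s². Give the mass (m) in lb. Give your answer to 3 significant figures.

492 lb

Rearranging: m = PE/(g·h).
PE = 300 cal = 1255 J; h = 1.88 ft = 0.5730 m; g = 9.810 m/s².
m = 223.3 kg
223.3 kg × (1 lb / 0.4536 kg) = 492.3 lb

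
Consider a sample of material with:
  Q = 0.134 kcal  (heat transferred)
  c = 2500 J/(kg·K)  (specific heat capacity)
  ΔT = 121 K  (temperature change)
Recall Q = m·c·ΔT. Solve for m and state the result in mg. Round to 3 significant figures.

Solving Q = m·c·ΔT for m: m = Q/(c·ΔT).
Q = 0.134 kcal = 560.7 J; c = 2500 J/(kg·K); ΔT = 121 K.
m = 0.001853 kg
0.001853 kg × (1 mg / 1.000×10^-6 kg) = 1853 mg

1850 mg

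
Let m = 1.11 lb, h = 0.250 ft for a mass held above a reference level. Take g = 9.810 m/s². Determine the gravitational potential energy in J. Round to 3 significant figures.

PE is given directly by: PE = mgh.
m = 1.11 lb = 0.5035 kg; h = 0.250 ft = 0.07620 m; g = 9.810 m/s².
PE = 0.3764 J  (the unit combination reduces to kg·m²/s² = J)

0.376 J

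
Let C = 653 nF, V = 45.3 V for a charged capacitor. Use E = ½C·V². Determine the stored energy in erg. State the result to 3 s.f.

Directly: E = ½CV².
C = 653 nF = 6.530×10^-7 F; V = 45.3 V.
E = 6.700×10^-4 J
6.700×10^-4 J × (1 erg / 1.000×10^-7 J) = 6700 erg

6700 erg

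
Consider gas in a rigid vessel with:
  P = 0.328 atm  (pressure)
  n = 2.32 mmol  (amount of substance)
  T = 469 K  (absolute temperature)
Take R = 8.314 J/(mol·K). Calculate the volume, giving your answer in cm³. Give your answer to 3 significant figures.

272 cm³

Solving PV = nRT for V: V = nRT/P.
P = 0.328 atm = 33235 Pa; n = 2.32 mmol = 0.002320 mol; T = 469 K; R = 8.314 J/(mol·K).
V = 2.722×10^-4 m³
2.722×10^-4 m³ × (1 cm³ / 1.000×10^-6 m³) = 272.2 cm³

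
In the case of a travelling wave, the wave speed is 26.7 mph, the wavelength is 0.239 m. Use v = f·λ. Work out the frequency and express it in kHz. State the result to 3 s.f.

0.0499 kHz

Rearranging: f = v/λ.
v = 26.7 mph = 11.94 m/s; λ = 0.239 m.
f = 49.94 Hz
49.94 Hz × (1 kHz / 1000 Hz) = 0.04994 kHz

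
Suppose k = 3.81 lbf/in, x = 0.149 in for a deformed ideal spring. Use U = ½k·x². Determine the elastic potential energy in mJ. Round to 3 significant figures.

U is given directly by: U = ½kx².
k = 3.81 lbf/in = 667.2 N/m; x = 0.149 in = 0.003785 m.
U = 0.004778 J  (the unit combination reduces to kg·m²/s² = J)
0.004778 J × (1 mJ / 0.001000 J) = 4.778 mJ

4.78 mJ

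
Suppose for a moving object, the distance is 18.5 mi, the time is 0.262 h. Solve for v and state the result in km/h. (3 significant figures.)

114 km/h

Directly: v = d/t.
d = 18.5 mi = 29773 m; t = 0.262 h = 943.2 s.
v = 31.57 m/s
31.57 m/s × (1 km/h / 0.2778 m/s) = 113.6 km/h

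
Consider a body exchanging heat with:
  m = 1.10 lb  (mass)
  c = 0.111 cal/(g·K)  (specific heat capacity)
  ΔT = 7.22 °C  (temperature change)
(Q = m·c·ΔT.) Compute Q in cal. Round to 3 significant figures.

Q is given directly by: Q = mcΔT.
m = 1.10 lb = 0.4990 kg; c = 0.111 cal/(g·K) = 464.4 J/(kg·K); ΔT = 7.22 °C = 7.220 K.
Q = 1673 J
1673 J × (1 cal / 4.184 J) = 399.9 cal

400 cal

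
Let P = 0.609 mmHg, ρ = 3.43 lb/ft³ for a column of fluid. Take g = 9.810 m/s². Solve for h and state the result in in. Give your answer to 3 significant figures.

Rearranging: h = P/(ρ·g).
P = 0.609 mmHg = 81.19 Pa; ρ = 3.43 lb/ft³ = 54.94 kg/m³; g = 9.810 m/s².
h = 0.1506 m
0.1506 m × (1 in / 0.02540 m) = 5.931 in

5.93 in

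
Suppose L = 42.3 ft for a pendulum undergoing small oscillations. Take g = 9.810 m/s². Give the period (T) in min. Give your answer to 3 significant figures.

T is given directly by: T = 2π√(L/g).
L = 42.3 ft = 12.89 m; g = 9.810 m/s².
T = 7.203 s
7.203 s × (1 min / 60.00 s) = 0.1201 min

0.120 min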